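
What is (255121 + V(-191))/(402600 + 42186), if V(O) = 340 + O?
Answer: 42545/74131 ≈ 0.57392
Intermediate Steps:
(255121 + V(-191))/(402600 + 42186) = (255121 + (340 - 191))/(402600 + 42186) = (255121 + 149)/444786 = 255270*(1/444786) = 42545/74131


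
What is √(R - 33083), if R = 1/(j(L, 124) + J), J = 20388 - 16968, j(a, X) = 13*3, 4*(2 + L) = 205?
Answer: 4*I*√24739221129/3459 ≈ 181.89*I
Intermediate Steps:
L = 197/4 (L = -2 + (¼)*205 = -2 + 205/4 = 197/4 ≈ 49.250)
j(a, X) = 39
J = 3420
R = 1/3459 (R = 1/(39 + 3420) = 1/3459 ≈ 0.00028910)
√(R - 33083) = √(1/3459 - 33083) = √(-114434096/3459) = 4*I*√24739221129/3459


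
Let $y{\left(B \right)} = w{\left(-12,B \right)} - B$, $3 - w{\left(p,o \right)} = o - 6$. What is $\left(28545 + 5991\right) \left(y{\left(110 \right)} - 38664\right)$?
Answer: $-1342587000$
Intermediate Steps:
$w{\left(p,o \right)} = 9 - o$ ($w{\left(p,o \right)} = 3 - \left(o - 6\right) = 3 - \left(-6 + o\right) = 9 - o$)
$y{\left(B \right)} = 9 - 2 B$ ($y{\left(B \right)} = \left(9 - B\right) - B = 9 - 2 B$)
$\left(28545 + 5991\right) \left(y{\left(110 \right)} - 38664\right) = \left(28545 + 5991\right) \left(\left(9 - 220\right) - 38664\right) = 34536 \left(\left(9 - 220\right) - 38664\right) = 34536 \left(-211 - 38664\right) = 34536 \left(-38875\right) = -1342587000$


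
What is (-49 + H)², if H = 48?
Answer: 1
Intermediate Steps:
(-49 + H)² = (-49 + 48)² = (-1)² = 1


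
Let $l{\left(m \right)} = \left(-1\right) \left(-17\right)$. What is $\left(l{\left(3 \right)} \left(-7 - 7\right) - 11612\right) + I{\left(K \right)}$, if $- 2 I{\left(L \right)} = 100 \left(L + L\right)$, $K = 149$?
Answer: $-26750$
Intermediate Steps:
$I{\left(L \right)} = - 100 L$ ($I{\left(L \right)} = - \frac{100 \left(L + L\right)}{2} = - \frac{100 \cdot 2 L}{2} = - \frac{200 L}{2} = - 100 L$)
$l{\left(m \right)} = 17$
$\left(l{\left(3 \right)} \left(-7 - 7\right) - 11612\right) + I{\left(K \right)} = \left(17 \left(-7 - 7\right) - 11612\right) - 14900 = \left(17 \left(-14\right) - 11612\right) - 14900 = \left(-238 - 11612\right) - 14900 = -11850 - 14900 = -26750$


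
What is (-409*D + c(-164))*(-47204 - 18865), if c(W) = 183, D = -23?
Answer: -633601710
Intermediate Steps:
(-409*D + c(-164))*(-47204 - 18865) = (-409*(-23) + 183)*(-47204 - 18865) = (9407 + 183)*(-66069) = 9590*(-66069) = -633601710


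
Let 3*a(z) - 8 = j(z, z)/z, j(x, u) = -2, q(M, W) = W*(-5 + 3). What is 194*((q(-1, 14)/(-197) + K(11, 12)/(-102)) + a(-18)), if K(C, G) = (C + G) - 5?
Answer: 46826168/90423 ≈ 517.86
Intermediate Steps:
K(C, G) = -5 + C + G
q(M, W) = -2*W (q(M, W) = W*(-2) = -2*W)
a(z) = 8/3 - 2/(3*z) (a(z) = 8/3 + (-2/z)/3 = 8/3 - 2/(3*z))
194*((q(-1, 14)/(-197) + K(11, 12)/(-102)) + a(-18)) = 194*((-2*14/(-197) + (-5 + 11 + 12)/(-102)) + (⅔)*(-1 + 4*(-18))/(-18)) = 194*((-28*(-1/197) + 18*(-1/102)) + (⅔)*(-1/18)*(-1 - 72)) = 194*((28/197 - 3/17) + (⅔)*(-1/18)*(-73)) = 194*(-115/3349 + 73/27) = 194*(241372/90423) = 46826168/90423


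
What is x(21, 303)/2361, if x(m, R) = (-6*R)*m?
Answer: -12726/787 ≈ -16.170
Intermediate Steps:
x(m, R) = -6*R*m
x(21, 303)/2361 = -6*303*21/2361 = -38178*1/2361 = -12726/787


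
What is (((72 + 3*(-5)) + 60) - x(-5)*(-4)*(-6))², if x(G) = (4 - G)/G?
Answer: 641601/25 ≈ 25664.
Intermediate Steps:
x(G) = (4 - G)/G
(((72 + 3*(-5)) + 60) - x(-5)*(-4)*(-6))² = (((72 + 3*(-5)) + 60) - ((4 - 1*(-5))/(-5))*(-4)*(-6))² = (((72 - 15) + 60) - -(4 + 5)/5*(-4)*(-6))² = ((57 + 60) - -⅕*9*(-4)*(-6))² = (117 - (-9/5*(-4))*(-6))² = (117 - 36*(-6)/5)² = (117 - 1*(-216/5))² = (117 + 216/5)² = (801/5)² = 641601/25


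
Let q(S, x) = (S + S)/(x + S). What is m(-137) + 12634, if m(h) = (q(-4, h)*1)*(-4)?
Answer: 1781362/141 ≈ 12634.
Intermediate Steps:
q(S, x) = 2*S/(S + x) (q(S, x) = (2*S)/(S + x) = 2*S/(S + x))
m(h) = 32/(-4 + h) (m(h) = ((2*(-4)/(-4 + h))*1)*(-4) = (-8/(-4 + h)*1)*(-4) = -8/(-4 + h)*(-4) = 32/(-4 + h))
m(-137) + 12634 = 32/(-4 - 137) + 12634 = 32/(-141) + 12634 = 32*(-1/141) + 12634 = -32/141 + 12634 = 1781362/141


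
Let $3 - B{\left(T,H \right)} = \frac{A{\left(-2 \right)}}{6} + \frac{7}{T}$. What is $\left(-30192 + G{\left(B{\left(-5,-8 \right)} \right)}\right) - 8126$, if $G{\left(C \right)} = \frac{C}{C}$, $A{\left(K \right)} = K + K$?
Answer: $-38317$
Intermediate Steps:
$A{\left(K \right)} = 2 K$
$B{\left(T,H \right)} = \frac{11}{3} - \frac{7}{T}$ ($B{\left(T,H \right)} = 3 - \left(\frac{2 \left(-2\right)}{6} + \frac{7}{T}\right) = 3 - \left(\left(-4\right) \frac{1}{6} + \frac{7}{T}\right) = 3 - \left(- \frac{2}{3} + \frac{7}{T}\right) = 3 + \left(\frac{2}{3} - \frac{7}{T}\right) = \frac{11}{3} - \frac{7}{T}$)
$G{\left(C \right)} = 1$
$\left(-30192 + G{\left(B{\left(-5,-8 \right)} \right)}\right) - 8126 = \left(-30192 + 1\right) - 8126 = -30191 - 8126 = -38317$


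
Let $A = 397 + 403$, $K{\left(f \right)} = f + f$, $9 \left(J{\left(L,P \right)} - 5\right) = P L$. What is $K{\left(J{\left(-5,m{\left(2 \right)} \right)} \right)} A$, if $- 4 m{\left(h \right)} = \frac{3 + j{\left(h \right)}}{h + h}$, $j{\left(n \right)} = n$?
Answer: $\frac{74500}{9} \approx 8277.8$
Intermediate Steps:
$m{\left(h \right)} = - \frac{3 + h}{8 h}$ ($m{\left(h \right)} = - \frac{\left(3 + h\right) \frac{1}{h + h}}{4} = - \frac{\left(3 + h\right) \frac{1}{2 h}}{4} = - \frac{\frac{1}{2} \frac{1}{h} \left(3 + h\right)}{4} = - \frac{3 + h}{8 h}$)
$J{\left(L,P \right)} = 5 + \frac{L P}{9}$ ($J{\left(L,P \right)} = 5 + \frac{P L}{9} = 5 + \frac{L P}{9}$)
$K{\left(f \right)} = 2 f$
$A = 800$
$K{\left(J{\left(-5,m{\left(2 \right)} \right)} \right)} A = 2 \left(5 + \frac{1}{9} \left(-5\right) \frac{-3 - 2}{8 \cdot 2}\right) 800 = 2 \left(5 + \frac{1}{9} \left(-5\right) \frac{1}{8} \cdot \frac{1}{2} \left(-3 - 2\right)\right) 800 = 2 \left(5 + \frac{1}{9} \left(-5\right) \frac{1}{8} \cdot \frac{1}{2} \left(-5\right)\right) 800 = 2 \left(5 + \frac{1}{9} \left(-5\right) \left(- \frac{5}{16}\right)\right) 800 = 2 \left(5 + \frac{25}{144}\right) 800 = 2 \cdot \frac{745}{144} \cdot 800 = \frac{745}{72} \cdot 800 = \frac{74500}{9}$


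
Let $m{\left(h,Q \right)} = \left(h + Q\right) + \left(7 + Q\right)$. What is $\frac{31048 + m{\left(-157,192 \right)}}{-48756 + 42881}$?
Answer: $- \frac{31282}{5875} \approx -5.3246$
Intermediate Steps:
$m{\left(h,Q \right)} = 7 + h + 2 Q$ ($m{\left(h,Q \right)} = \left(Q + h\right) + \left(7 + Q\right) = 7 + h + 2 Q$)
$\frac{31048 + m{\left(-157,192 \right)}}{-48756 + 42881} = \frac{31048 + \left(7 - 157 + 2 \cdot 192\right)}{-48756 + 42881} = \frac{31048 + \left(7 - 157 + 384\right)}{-5875} = \left(31048 + 234\right) \left(- \frac{1}{5875}\right) = 31282 \left(- \frac{1}{5875}\right) = - \frac{31282}{5875}$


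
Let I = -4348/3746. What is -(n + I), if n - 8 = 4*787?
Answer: -5909014/1873 ≈ -3154.8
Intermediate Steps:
n = 3156 (n = 8 + 4*787 = 8 + 3148 = 3156)
I = -2174/1873 (I = -4348*1/3746 = -2174/1873 ≈ -1.1607)
-(n + I) = -(3156 - 2174/1873) = -1*5909014/1873 = -5909014/1873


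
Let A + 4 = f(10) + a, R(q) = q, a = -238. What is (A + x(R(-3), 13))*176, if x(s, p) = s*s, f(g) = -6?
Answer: -42064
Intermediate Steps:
A = -248 (A = -4 + (-6 - 238) = -4 - 244 = -248)
x(s, p) = s**2
(A + x(R(-3), 13))*176 = (-248 + (-3)**2)*176 = (-248 + 9)*176 = -239*176 = -42064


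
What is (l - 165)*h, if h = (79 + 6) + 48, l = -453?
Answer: -82194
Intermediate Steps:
h = 133 (h = 85 + 48 = 133)
(l - 165)*h = (-453 - 165)*133 = -618*133 = -82194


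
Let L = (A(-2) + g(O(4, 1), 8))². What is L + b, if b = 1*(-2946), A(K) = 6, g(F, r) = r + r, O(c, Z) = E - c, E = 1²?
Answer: -2462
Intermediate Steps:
E = 1
O(c, Z) = 1 - c
g(F, r) = 2*r
L = 484 (L = (6 + 2*8)² = (6 + 16)² = 22² = 484)
b = -2946
L + b = 484 - 2946 = -2462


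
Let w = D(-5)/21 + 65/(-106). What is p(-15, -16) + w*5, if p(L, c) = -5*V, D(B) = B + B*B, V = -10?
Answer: 115075/2226 ≈ 51.696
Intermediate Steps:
D(B) = B + B²
p(L, c) = 50 (p(L, c) = -5*(-10) = 50)
w = 755/2226 (w = -5*(1 - 5)/21 + 65/(-106) = -5*(-4)*(1/21) + 65*(-1/106) = 20*(1/21) - 65/106 = 20/21 - 65/106 = 755/2226 ≈ 0.33917)
p(-15, -16) + w*5 = 50 + (755/2226)*5 = 50 + 3775/2226 = 115075/2226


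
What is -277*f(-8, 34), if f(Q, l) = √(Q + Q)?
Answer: -1108*I ≈ -1108.0*I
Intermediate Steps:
f(Q, l) = √2*√Q (f(Q, l) = √(2*Q) = √2*√Q)
-277*f(-8, 34) = -277*√2*√(-8) = -277*√2*2*I*√2 = -1108*I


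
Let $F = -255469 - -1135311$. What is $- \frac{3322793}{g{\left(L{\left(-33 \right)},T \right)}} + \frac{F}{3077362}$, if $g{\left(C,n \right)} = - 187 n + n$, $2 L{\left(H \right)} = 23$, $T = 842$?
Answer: $\frac{5181615363685}{240975908772} \approx 21.503$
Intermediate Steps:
$F = 879842$ ($F = -255469 + 1135311 = 879842$)
$L{\left(H \right)} = \frac{23}{2}$ ($L{\left(H \right)} = \frac{1}{2} \cdot 23 = \frac{23}{2}$)
$g{\left(C,n \right)} = - 186 n$
$- \frac{3322793}{g{\left(L{\left(-33 \right)},T \right)}} + \frac{F}{3077362} = - \frac{3322793}{\left(-186\right) 842} + \frac{879842}{3077362} = - \frac{3322793}{-156612} + 879842 \cdot \frac{1}{3077362} = \left(-3322793\right) \left(- \frac{1}{156612}\right) + \frac{439921}{1538681} = \frac{3322793}{156612} + \frac{439921}{1538681} = \frac{5181615363685}{240975908772}$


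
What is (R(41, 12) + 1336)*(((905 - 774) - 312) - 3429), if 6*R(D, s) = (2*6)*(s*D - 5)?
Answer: -8339100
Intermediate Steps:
R(D, s) = -10 + 2*D*s (R(D, s) = ((2*6)*(s*D - 5))/6 = (12*(D*s - 5))/6 = (12*(-5 + D*s))/6 = (-60 + 12*D*s)/6 = -10 + 2*D*s)
(R(41, 12) + 1336)*(((905 - 774) - 312) - 3429) = ((-10 + 2*41*12) + 1336)*(((905 - 774) - 312) - 3429) = ((-10 + 984) + 1336)*((131 - 312) - 3429) = (974 + 1336)*(-181 - 3429) = 2310*(-3610) = -8339100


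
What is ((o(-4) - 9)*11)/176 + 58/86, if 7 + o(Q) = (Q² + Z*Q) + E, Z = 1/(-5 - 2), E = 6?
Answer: 2613/2408 ≈ 1.0851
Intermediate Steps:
Z = -⅐ (Z = 1/(-7) = -⅐ ≈ -0.14286)
o(Q) = -1 + Q² - Q/7 (o(Q) = -7 + ((Q² - Q/7) + 6) = -7 + (6 + Q² - Q/7) = -1 + Q² - Q/7)
((o(-4) - 9)*11)/176 + 58/86 = (((-1 + (-4)² - ⅐*(-4)) - 9)*11)/176 + 58/86 = (((-1 + 16 + 4/7) - 9)*11)*(1/176) + 58*(1/86) = ((109/7 - 9)*11)*(1/176) + 29/43 = ((46/7)*11)*(1/176) + 29/43 = (506/7)*(1/176) + 29/43 = 23/56 + 29/43 = 2613/2408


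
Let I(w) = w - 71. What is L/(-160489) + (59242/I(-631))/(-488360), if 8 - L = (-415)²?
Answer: 29525220680789/27510119222040 ≈ 1.0732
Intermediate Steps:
L = -172217 (L = 8 - 1*(-415)² = 8 - 1*172225 = 8 - 172225 = -172217)
I(w) = -71 + w
L/(-160489) + (59242/I(-631))/(-488360) = -172217/(-160489) + (59242/(-71 - 631))/(-488360) = -172217*(-1/160489) + (59242/(-702))*(-1/488360) = 172217/160489 + (59242*(-1/702))*(-1/488360) = 172217/160489 - 29621/351*(-1/488360) = 172217/160489 + 29621/171414360 = 29525220680789/27510119222040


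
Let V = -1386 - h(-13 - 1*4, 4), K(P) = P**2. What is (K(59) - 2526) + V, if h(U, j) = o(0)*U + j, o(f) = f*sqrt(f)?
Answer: -435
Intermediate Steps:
o(f) = f**(3/2)
h(U, j) = j (h(U, j) = 0**(3/2)*U + j = 0*U + j = 0 + j = j)
V = -1390 (V = -1386 - 1*4 = -1386 - 4 = -1390)
(K(59) - 2526) + V = (59**2 - 2526) - 1390 = (3481 - 2526) - 1390 = 955 - 1390 = -435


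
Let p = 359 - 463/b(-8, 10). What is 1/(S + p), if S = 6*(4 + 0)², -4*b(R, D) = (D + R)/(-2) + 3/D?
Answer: -7/15335 ≈ -0.00045647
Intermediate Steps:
b(R, D) = -3/(4*D) + D/8 + R/8 (b(R, D) = -((D + R)/(-2) + 3/D)/4 = -((D + R)*(-½) + 3/D)/4 = -((-D/2 - R/2) + 3/D)/4 = -(3/D - D/2 - R/2)/4 = -3/(4*D) + D/8 + R/8)
S = 96 (S = 6*4² = 6*16 = 96)
p = -16007/7 (p = 359 - 463/((⅛)*(-6 + 10*(10 - 8))/10) = 359 - 463/((⅛)*(⅒)*(-6 + 10*2)) = 359 - 463/((⅛)*(⅒)*(-6 + 20)) = 359 - 463/((⅛)*(⅒)*14) = 359 - 463/7/40 = 359 - 463*40/7 = 359 - 1*18520/7 = 359 - 18520/7 = -16007/7 ≈ -2286.7)
1/(S + p) = 1/(96 - 16007/7) = 1/(-15335/7) = -7/15335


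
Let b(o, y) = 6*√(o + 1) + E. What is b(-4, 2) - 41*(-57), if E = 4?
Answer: 2341 + 6*I*√3 ≈ 2341.0 + 10.392*I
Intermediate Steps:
b(o, y) = 4 + 6*√(1 + o) (b(o, y) = 6*√(o + 1) + 4 = 6*√(1 + o) + 4 = 4 + 6*√(1 + o))
b(-4, 2) - 41*(-57) = (4 + 6*√(1 - 4)) - 41*(-57) = (4 + 6*√(-3)) + 2337 = (4 + 6*(I*√3)) + 2337 = (4 + 6*I*√3) + 2337 = 2341 + 6*I*√3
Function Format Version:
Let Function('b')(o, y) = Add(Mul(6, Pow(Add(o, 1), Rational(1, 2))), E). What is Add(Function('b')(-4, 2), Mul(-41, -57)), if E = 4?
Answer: Add(2341, Mul(6, I, Pow(3, Rational(1, 2)))) ≈ Add(2341.0, Mul(10.392, I))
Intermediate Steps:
Function('b')(o, y) = Add(4, Mul(6, Pow(Add(1, o), Rational(1, 2)))) (Function('b')(o, y) = Add(Mul(6, Pow(Add(o, 1), Rational(1, 2))), 4) = Add(Mul(6, Pow(Add(1, o), Rational(1, 2))), 4) = Add(4, Mul(6, Pow(Add(1, o), Rational(1, 2)))))
Add(Function('b')(-4, 2), Mul(-41, -57)) = Add(Add(4, Mul(6, Pow(Add(1, -4), Rational(1, 2)))), Mul(-41, -57)) = Add(Add(4, Mul(6, Pow(-3, Rational(1, 2)))), 2337) = Add(Add(4, Mul(6, Mul(I, Pow(3, Rational(1, 2))))), 2337) = Add(Add(4, Mul(6, I, Pow(3, Rational(1, 2)))), 2337) = Add(2341, Mul(6, I, Pow(3, Rational(1, 2))))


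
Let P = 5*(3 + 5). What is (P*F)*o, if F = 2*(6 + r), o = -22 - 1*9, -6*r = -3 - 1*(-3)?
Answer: -14880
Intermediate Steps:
r = 0 (r = -(-3 - 1*(-3))/6 = -(-3 + 3)/6 = -⅙*0 = 0)
o = -31 (o = -22 - 9 = -31)
F = 12 (F = 2*(6 + 0) = 2*6 = 12)
P = 40 (P = 5*8 = 40)
(P*F)*o = (40*12)*(-31) = 480*(-31) = -14880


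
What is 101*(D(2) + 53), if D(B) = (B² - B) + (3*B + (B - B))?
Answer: 6161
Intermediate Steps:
D(B) = B² + 2*B (D(B) = (B² - B) + (3*B + 0) = (B² - B) + 3*B = B² + 2*B)
101*(D(2) + 53) = 101*(2*(2 + 2) + 53) = 101*(2*4 + 53) = 101*(8 + 53) = 101*61 = 6161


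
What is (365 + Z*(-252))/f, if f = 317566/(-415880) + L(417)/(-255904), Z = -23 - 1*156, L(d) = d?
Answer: -604935023945120/10179978953 ≈ -59424.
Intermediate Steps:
Z = -179 (Z = -23 - 156 = -179)
f = -10179978953/13303169440 (f = 317566/(-415880) + 417/(-255904) = 317566*(-1/415880) + 417*(-1/255904) = -158783/207940 - 417/255904 = -10179978953/13303169440 ≈ -0.76523)
(365 + Z*(-252))/f = (365 - 179*(-252))/(-10179978953/13303169440) = (365 + 45108)*(-13303169440/10179978953) = 45473*(-13303169440/10179978953) = -604935023945120/10179978953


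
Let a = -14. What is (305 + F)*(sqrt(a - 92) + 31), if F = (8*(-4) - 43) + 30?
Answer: 8060 + 260*I*sqrt(106) ≈ 8060.0 + 2676.9*I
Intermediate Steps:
F = -45 (F = (-32 - 43) + 30 = -75 + 30 = -45)
(305 + F)*(sqrt(a - 92) + 31) = (305 - 45)*(sqrt(-14 - 92) + 31) = 260*(sqrt(-106) + 31) = 260*(I*sqrt(106) + 31) = 260*(31 + I*sqrt(106)) = 8060 + 260*I*sqrt(106)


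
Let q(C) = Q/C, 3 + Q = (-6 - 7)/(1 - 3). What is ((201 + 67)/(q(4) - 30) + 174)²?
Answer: 1474406404/54289 ≈ 27158.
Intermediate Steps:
Q = 7/2 (Q = -3 + (-6 - 7)/(1 - 3) = -3 - 13/(-2) = -3 - 13*(-½) = -3 + 13/2 = 7/2 ≈ 3.5000)
q(C) = 7/(2*C)
((201 + 67)/(q(4) - 30) + 174)² = ((201 + 67)/((7/2)/4 - 30) + 174)² = (268/((7/2)*(¼) - 30) + 174)² = (268/(7/8 - 30) + 174)² = (268/(-233/8) + 174)² = (268*(-8/233) + 174)² = (-2144/233 + 174)² = (38398/233)² = 1474406404/54289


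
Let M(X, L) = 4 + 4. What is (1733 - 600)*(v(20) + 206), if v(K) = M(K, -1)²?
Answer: 305910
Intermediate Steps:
M(X, L) = 8
v(K) = 64 (v(K) = 8² = 64)
(1733 - 600)*(v(20) + 206) = (1733 - 600)*(64 + 206) = 1133*270 = 305910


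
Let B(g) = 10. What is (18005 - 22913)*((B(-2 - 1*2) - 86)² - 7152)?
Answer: 6753408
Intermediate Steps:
(18005 - 22913)*((B(-2 - 1*2) - 86)² - 7152) = (18005 - 22913)*((10 - 86)² - 7152) = -4908*((-76)² - 7152) = -4908*(5776 - 7152) = -4908*(-1376) = 6753408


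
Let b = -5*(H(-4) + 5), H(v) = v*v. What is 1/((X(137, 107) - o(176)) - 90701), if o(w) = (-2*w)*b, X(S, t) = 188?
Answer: -1/127473 ≈ -7.8448e-6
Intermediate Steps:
H(v) = v**2
b = -105 (b = -5*((-4)**2 + 5) = -5*(16 + 5) = -5*21 = -105)
o(w) = 210*w (o(w) = -2*w*(-105) = 210*w)
1/((X(137, 107) - o(176)) - 90701) = 1/((188 - 210*176) - 90701) = 1/((188 - 1*36960) - 90701) = 1/((188 - 36960) - 90701) = 1/(-36772 - 90701) = 1/(-127473) = -1/127473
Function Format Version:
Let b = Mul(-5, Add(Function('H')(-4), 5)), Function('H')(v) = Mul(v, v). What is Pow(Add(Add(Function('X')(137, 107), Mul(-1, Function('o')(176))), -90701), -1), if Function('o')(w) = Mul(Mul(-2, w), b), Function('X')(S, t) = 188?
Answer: Rational(-1, 127473) ≈ -7.8448e-6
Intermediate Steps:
Function('H')(v) = Pow(v, 2)
b = -105 (b = Mul(-5, Add(Pow(-4, 2), 5)) = Mul(-5, Add(16, 5)) = Mul(-5, 21) = -105)
Function('o')(w) = Mul(210, w) (Function('o')(w) = Mul(Mul(-2, w), -105) = Mul(210, w))
Pow(Add(Add(Function('X')(137, 107), Mul(-1, Function('o')(176))), -90701), -1) = Pow(Add(Add(188, Mul(-1, Mul(210, 176))), -90701), -1) = Pow(Add(Add(188, Mul(-1, 36960)), -90701), -1) = Pow(Add(Add(188, -36960), -90701), -1) = Pow(Add(-36772, -90701), -1) = Pow(-127473, -1) = Rational(-1, 127473)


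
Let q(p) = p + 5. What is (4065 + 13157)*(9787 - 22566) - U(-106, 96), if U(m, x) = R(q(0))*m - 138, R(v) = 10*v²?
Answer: -220053300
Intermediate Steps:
q(p) = 5 + p
U(m, x) = -138 + 250*m (U(m, x) = (10*(5 + 0)²)*m - 138 = (10*5²)*m - 138 = (10*25)*m - 138 = 250*m - 138 = -138 + 250*m)
(4065 + 13157)*(9787 - 22566) - U(-106, 96) = (4065 + 13157)*(9787 - 22566) - (-138 + 250*(-106)) = 17222*(-12779) - (-138 - 26500) = -220079938 - 1*(-26638) = -220079938 + 26638 = -220053300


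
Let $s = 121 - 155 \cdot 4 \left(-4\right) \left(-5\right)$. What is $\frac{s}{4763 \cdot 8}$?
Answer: $- \frac{12279}{38104} \approx -0.32225$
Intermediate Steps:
$s = -12279$ ($s = 121 - 155 \left(\left(-16\right) \left(-5\right)\right) = 121 - 12400 = -12279$)
$\frac{s}{4763 \cdot 8} = - \frac{12279}{4763 \cdot 8} = - \frac{12279}{38104}$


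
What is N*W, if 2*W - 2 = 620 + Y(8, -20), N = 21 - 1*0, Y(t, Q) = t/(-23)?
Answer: 150129/23 ≈ 6527.3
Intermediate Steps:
Y(t, Q) = -t/23 (Y(t, Q) = t*(-1/23) = -t/23)
N = 21 (N = 21 + 0 = 21)
W = 7149/23 (W = 1 + (620 - 1/23*8)/2 = 1 + (620 - 8/23)/2 = 1 + (1/2)*(14252/23) = 1 + 7126/23 = 7149/23 ≈ 310.83)
N*W = 21*(7149/23) = 150129/23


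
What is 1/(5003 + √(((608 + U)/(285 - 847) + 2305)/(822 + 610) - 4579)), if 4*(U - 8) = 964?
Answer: 4026334352/20147434574439 - 4*I*√185292028753517/20147434574439 ≈ 0.00019984 - 2.7025e-6*I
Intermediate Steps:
U = 249 (U = 8 + (¼)*964 = 8 + 241 = 249)
1/(5003 + √(((608 + U)/(285 - 847) + 2305)/(822 + 610) - 4579)) = 1/(5003 + √(((608 + 249)/(285 - 847) + 2305)/(822 + 610) - 4579)) = 1/(5003 + √((857/(-562) + 2305)/1432 - 4579)) = 1/(5003 + √((857*(-1/562) + 2305)*(1/1432) - 4579)) = 1/(5003 + √((-857/562 + 2305)*(1/1432) - 4579)) = 1/(5003 + √((1294553/562)*(1/1432) - 4579)) = 1/(5003 + √(1294553/804784 - 4579)) = 1/(5003 + √(-3683811383/804784)) = 1/(5003 + I*√185292028753517/201196)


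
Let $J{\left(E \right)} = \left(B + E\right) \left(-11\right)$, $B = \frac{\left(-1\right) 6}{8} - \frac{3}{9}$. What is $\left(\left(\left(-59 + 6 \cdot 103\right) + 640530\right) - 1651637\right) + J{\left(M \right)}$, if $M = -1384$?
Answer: $- \frac{11943745}{12} \approx -9.9531 \cdot 10^{5}$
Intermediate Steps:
$B = - \frac{13}{12}$ ($B = \left(-6\right) \frac{1}{8} - \frac{1}{3} = - \frac{3}{4} - \frac{1}{3} = - \frac{13}{12} \approx -1.0833$)
$J{\left(E \right)} = \frac{143}{12} - 11 E$ ($J{\left(E \right)} = \left(- \frac{13}{12} + E\right) \left(-11\right) = \frac{143}{12} - 11 E$)
$\left(\left(\left(-59 + 6 \cdot 103\right) + 640530\right) - 1651637\right) + J{\left(M \right)} = \left(\left(\left(-59 + 6 \cdot 103\right) + 640530\right) - 1651637\right) + \left(\frac{143}{12} - -15224\right) = \left(\left(\left(-59 + 618\right) + 640530\right) - 1651637\right) + \left(\frac{143}{12} + 15224\right) = \left(\left(559 + 640530\right) - 1651637\right) + \frac{182831}{12} = \left(641089 - 1651637\right) + \frac{182831}{12} = -1010548 + \frac{182831}{12} = - \frac{11943745}{12}$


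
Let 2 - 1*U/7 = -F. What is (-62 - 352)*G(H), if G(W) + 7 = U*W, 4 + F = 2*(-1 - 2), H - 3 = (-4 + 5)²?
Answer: 95634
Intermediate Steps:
H = 4 (H = 3 + (-4 + 5)² = 3 + 1² = 3 + 1 = 4)
F = -10 (F = -4 + 2*(-1 - 2) = -4 + 2*(-3) = -4 - 6 = -10)
U = -56 (U = 14 - (-7)*(-10) = 14 - 7*10 = 14 - 70 = -56)
G(W) = -7 - 56*W
(-62 - 352)*G(H) = (-62 - 352)*(-7 - 56*4) = -414*(-7 - 224) = -414*(-231) = 95634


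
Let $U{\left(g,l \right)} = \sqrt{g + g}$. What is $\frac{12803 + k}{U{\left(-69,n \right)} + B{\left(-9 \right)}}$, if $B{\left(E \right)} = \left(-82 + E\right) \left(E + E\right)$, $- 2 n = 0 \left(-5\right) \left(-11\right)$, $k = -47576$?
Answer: $- \frac{9493029}{447197} + \frac{11591 i \sqrt{138}}{894394} \approx -21.228 + 0.15224 i$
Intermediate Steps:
$n = 0$ ($n = - \frac{0 \left(-5\right) \left(-11\right)}{2} = - \frac{0 \left(-11\right)}{2} = \left(- \frac{1}{2}\right) 0 = 0$)
$U{\left(g,l \right)} = \sqrt{2} \sqrt{g}$ ($U{\left(g,l \right)} = \sqrt{2 g} = \sqrt{2} \sqrt{g}$)
$B{\left(E \right)} = 2 E \left(-82 + E\right)$ ($B{\left(E \right)} = \left(-82 + E\right) 2 E = 2 E \left(-82 + E\right)$)
$\frac{12803 + k}{U{\left(-69,n \right)} + B{\left(-9 \right)}} = \frac{12803 - 47576}{\sqrt{2} \sqrt{-69} + 2 \left(-9\right) \left(-82 - 9\right)} = - \frac{34773}{\sqrt{2} i \sqrt{69} + 2 \left(-9\right) \left(-91\right)} = - \frac{34773}{i \sqrt{138} + 1638} = - \frac{34773}{1638 + i \sqrt{138}}$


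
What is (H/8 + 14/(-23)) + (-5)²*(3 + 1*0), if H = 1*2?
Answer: 6867/92 ≈ 74.641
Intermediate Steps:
H = 2
(H/8 + 14/(-23)) + (-5)²*(3 + 1*0) = (2/8 + 14/(-23)) + (-5)²*(3 + 1*0) = (2*(⅛) + 14*(-1/23)) + 25*(3 + 0) = (¼ - 14/23) + 25*3 = -33/92 + 75 = 6867/92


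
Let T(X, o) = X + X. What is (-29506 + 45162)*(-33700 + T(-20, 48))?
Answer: -528233440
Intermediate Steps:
T(X, o) = 2*X
(-29506 + 45162)*(-33700 + T(-20, 48)) = (-29506 + 45162)*(-33700 + 2*(-20)) = 15656*(-33700 - 40) = 15656*(-33740) = -528233440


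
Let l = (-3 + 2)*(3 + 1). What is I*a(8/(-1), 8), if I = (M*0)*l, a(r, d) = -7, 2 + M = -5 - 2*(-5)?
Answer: 0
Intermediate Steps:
M = 3 (M = -2 + (-5 - 2*(-5)) = -2 + (-5 + 10) = -2 + 5 = 3)
l = -4 (l = -1*4 = -4)
I = 0 (I = (3*0)*(-4) = 0*(-4) = 0)
I*a(8/(-1), 8) = 0*(-7) = 0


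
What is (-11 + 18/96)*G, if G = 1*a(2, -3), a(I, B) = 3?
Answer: -519/16 ≈ -32.438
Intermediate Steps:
G = 3 (G = 1*3 = 3)
(-11 + 18/96)*G = (-11 + 18/96)*3 = (-11 + 18*(1/96))*3 = (-11 + 3/16)*3 = -173/16*3 = -519/16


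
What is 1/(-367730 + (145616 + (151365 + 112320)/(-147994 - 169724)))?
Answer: -105906/23523293179 ≈ -4.5022e-6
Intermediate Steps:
1/(-367730 + (145616 + (151365 + 112320)/(-147994 - 169724))) = 1/(-367730 + (145616 + 263685/(-317718))) = 1/(-367730 + (145616 + 263685*(-1/317718))) = 1/(-367730 + (145616 - 87895/105906)) = 1/(-367730 + 15421520201/105906) = 1/(-23523293179/105906) = -105906/23523293179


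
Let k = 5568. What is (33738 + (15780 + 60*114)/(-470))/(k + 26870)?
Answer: 791712/762293 ≈ 1.0386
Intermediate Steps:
(33738 + (15780 + 60*114)/(-470))/(k + 26870) = (33738 + (15780 + 60*114)/(-470))/(5568 + 26870) = (33738 + (15780 + 6840)*(-1/470))/32438 = (33738 + 22620*(-1/470))*(1/32438) = (33738 - 2262/47)*(1/32438) = (1583424/47)*(1/32438) = 791712/762293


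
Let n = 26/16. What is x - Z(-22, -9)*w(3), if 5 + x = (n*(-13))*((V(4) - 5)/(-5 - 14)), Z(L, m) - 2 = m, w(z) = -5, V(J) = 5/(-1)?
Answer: -3885/76 ≈ -51.118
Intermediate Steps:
V(J) = -5 (V(J) = 5*(-1) = -5)
Z(L, m) = 2 + m
n = 13/8 (n = 26*(1/16) = 13/8 ≈ 1.6250)
x = -1225/76 (x = -5 + ((13/8)*(-13))*((-5 - 5)/(-5 - 14)) = -5 - (-845)/(4*(-19)) = -5 - (-845)*(-1)/(4*19) = -5 - 169/8*10/19 = -5 - 845/76 = -1225/76 ≈ -16.118)
x - Z(-22, -9)*w(3) = -1225/76 - (2 - 9)*(-5) = -1225/76 - (-7)*(-5) = -1225/76 - 1*35 = -1225/76 - 35 = -3885/76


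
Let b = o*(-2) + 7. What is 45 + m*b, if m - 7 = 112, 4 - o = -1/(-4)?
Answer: -29/2 ≈ -14.500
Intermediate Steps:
o = 15/4 (o = 4 - (-1)/(-4) = 4 - (-1)*(-1)/4 = 4 - 1*1/4 = 4 - 1/4 = 15/4 ≈ 3.7500)
b = -1/2 (b = (15/4)*(-2) + 7 = -15/2 + 7 = -1/2 ≈ -0.50000)
m = 119 (m = 7 + 112 = 119)
45 + m*b = 45 + 119*(-1/2) = 45 - 119/2 = -29/2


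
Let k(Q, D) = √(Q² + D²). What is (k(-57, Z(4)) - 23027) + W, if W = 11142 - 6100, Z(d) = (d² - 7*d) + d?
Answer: -17985 + √3313 ≈ -17927.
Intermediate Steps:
Z(d) = d² - 6*d
W = 5042
k(Q, D) = √(D² + Q²)
(k(-57, Z(4)) - 23027) + W = (√((4*(-6 + 4))² + (-57)²) - 23027) + 5042 = (√((4*(-2))² + 3249) - 23027) + 5042 = (√((-8)² + 3249) - 23027) + 5042 = (√(64 + 3249) - 23027) + 5042 = (√3313 - 23027) + 5042 = (-23027 + √3313) + 5042 = -17985 + √3313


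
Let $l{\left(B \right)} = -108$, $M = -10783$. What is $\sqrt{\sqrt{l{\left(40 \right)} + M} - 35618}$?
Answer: $\sqrt{-35618 + i \sqrt{10891}} \approx 0.2765 + 188.73 i$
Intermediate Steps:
$\sqrt{\sqrt{l{\left(40 \right)} + M} - 35618} = \sqrt{\sqrt{-108 - 10783} - 35618} = \sqrt{\sqrt{-10891} - 35618} = \sqrt{i \sqrt{10891} - 35618} = \sqrt{-35618 + i \sqrt{10891}}$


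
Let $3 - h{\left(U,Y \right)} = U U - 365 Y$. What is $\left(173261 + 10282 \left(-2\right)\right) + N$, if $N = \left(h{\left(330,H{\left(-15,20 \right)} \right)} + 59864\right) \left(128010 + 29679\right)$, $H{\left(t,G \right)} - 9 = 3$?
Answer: $-7041134220$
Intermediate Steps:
$H{\left(t,G \right)} = 12$ ($H{\left(t,G \right)} = 9 + 3 = 12$)
$h{\left(U,Y \right)} = 3 - U^{2} + 365 Y$ ($h{\left(U,Y \right)} = 3 - \left(U U - 365 Y\right) = 3 - \left(U^{2} - 365 Y\right) = 3 - U^{2} + 365 Y$)
$N = -7041286917$ ($N = \left(\left(3 - 330^{2} + 365 \cdot 12\right) + 59864\right) \left(128010 + 29679\right) = \left(\left(3 - 108900 + 4380\right) + 59864\right) 157689 = \left(-104517 + 59864\right) 157689 = \left(-44653\right) 157689 = -7041286917$)
$\left(173261 + 10282 \left(-2\right)\right) + N = \left(173261 + 10282 \left(-2\right)\right) - 7041286917 = \left(173261 - 20564\right) - 7041286917 = 152697 - 7041286917 = -7041134220$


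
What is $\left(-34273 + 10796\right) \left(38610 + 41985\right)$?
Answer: $-1892128815$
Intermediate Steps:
$\left(-34273 + 10796\right) \left(38610 + 41985\right) = \left(-23477\right) 80595 = -1892128815$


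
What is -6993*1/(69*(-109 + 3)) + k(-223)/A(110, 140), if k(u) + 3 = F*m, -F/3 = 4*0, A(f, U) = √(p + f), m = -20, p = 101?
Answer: 2331/2438 - 3*√211/211 ≈ 0.74958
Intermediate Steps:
A(f, U) = √(101 + f)
F = 0 (F = -12*0 = -3*0 = 0)
k(u) = -3 (k(u) = -3 + 0*(-20) = -3 + 0 = -3)
-6993*1/(69*(-109 + 3)) + k(-223)/A(110, 140) = -6993*1/(69*(-109 + 3)) - 3/√(101 + 110) = -6993/((-106*69)) - 3*√211/211 = -6993/(-7314) - 3*√211/211 = -6993*(-1/7314) - 3*√211/211 = 2331/2438 - 3*√211/211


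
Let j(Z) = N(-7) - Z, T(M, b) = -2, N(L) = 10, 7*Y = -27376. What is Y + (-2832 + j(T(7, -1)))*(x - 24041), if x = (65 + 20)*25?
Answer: 432594464/7 ≈ 6.1799e+7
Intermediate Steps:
Y = -27376/7 (Y = (⅐)*(-27376) = -27376/7 ≈ -3910.9)
x = 2125 (x = 85*25 = 2125)
j(Z) = 10 - Z
Y + (-2832 + j(T(7, -1)))*(x - 24041) = -27376/7 + (-2832 + (10 - 1*(-2)))*(2125 - 24041) = -27376/7 + (-2832 + (10 + 2))*(-21916) = -27376/7 + (-2832 + 12)*(-21916) = -27376/7 - 2820*(-21916) = -27376/7 + 61803120 = 432594464/7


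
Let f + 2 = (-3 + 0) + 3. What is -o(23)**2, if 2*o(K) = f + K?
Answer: -441/4 ≈ -110.25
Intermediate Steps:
f = -2 (f = -2 + ((-3 + 0) + 3) = -2 + (-3 + 3) = -2 + 0 = -2)
o(K) = -1 + K/2 (o(K) = (-2 + K)/2 = -1 + K/2)
-o(23)**2 = -(-1 + (1/2)*23)**2 = -(-1 + 23/2)**2 = -(21/2)**2 = -1*441/4 = -441/4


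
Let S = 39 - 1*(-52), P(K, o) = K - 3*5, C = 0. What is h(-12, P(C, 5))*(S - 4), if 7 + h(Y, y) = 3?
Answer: -348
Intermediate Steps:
P(K, o) = -15 + K (P(K, o) = K - 15 = -15 + K)
h(Y, y) = -4 (h(Y, y) = -7 + 3 = -4)
S = 91 (S = 39 + 52 = 91)
h(-12, P(C, 5))*(S - 4) = -4*(91 - 4) = -4*87 = -348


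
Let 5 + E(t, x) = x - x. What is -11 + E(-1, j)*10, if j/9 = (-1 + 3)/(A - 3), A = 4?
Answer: -61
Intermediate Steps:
j = 18 (j = 9*((-1 + 3)/(4 - 3)) = 9*(2/1) = 9*(2*1) = 9*2 = 18)
E(t, x) = -5 (E(t, x) = -5 + (x - x) = -5 + 0 = -5)
-11 + E(-1, j)*10 = -11 - 5*10 = -11 - 50 = -61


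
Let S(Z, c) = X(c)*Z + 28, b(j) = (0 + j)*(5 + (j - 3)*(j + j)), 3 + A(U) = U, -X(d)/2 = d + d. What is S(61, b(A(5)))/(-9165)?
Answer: 92/1833 ≈ 0.050191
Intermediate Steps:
X(d) = -4*d (X(d) = -2*(d + d) = -4*d)
A(U) = -3 + U
b(j) = j*(5 + 2*j*(-3 + j)) (b(j) = j*(5 + (-3 + j)*(2*j)) = j*(5 + 2*j*(-3 + j)))
S(Z, c) = 28 - 4*Z*c (S(Z, c) = (-4*c)*Z + 28 = -4*Z*c + 28 = 28 - 4*Z*c)
S(61, b(A(5)))/(-9165) = (28 - 4*61*(-3 + 5)*(5 - 6*(-3 + 5) + 2*(-3 + 5)²))/(-9165) = (28 - 4*61*2*(5 - 6*2 + 2*2²))*(-1/9165) = (28 - 4*61*2*(5 - 12 + 2*4))*(-1/9165) = (28 - 4*61*2*(5 - 12 + 8))*(-1/9165) = (28 - 4*61*2*1)*(-1/9165) = (28 - 4*61*2)*(-1/9165) = (28 - 488)*(-1/9165) = -460*(-1/9165) = 92/1833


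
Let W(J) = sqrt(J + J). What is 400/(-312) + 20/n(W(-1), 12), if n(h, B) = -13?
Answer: -110/39 ≈ -2.8205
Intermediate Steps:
W(J) = sqrt(2)*sqrt(J) (W(J) = sqrt(2*J) = sqrt(2)*sqrt(J))
400/(-312) + 20/n(W(-1), 12) = 400/(-312) + 20/(-13) = 400*(-1/312) + 20*(-1/13) = -50/39 - 20/13 = -110/39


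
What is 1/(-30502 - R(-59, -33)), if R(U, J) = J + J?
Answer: -1/30436 ≈ -3.2856e-5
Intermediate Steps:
R(U, J) = 2*J
1/(-30502 - R(-59, -33)) = 1/(-30502 - 2*(-33)) = 1/(-30502 - 1*(-66)) = 1/(-30502 + 66) = 1/(-30436) = -1/30436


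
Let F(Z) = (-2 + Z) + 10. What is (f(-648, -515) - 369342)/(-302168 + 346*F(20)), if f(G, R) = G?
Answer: 36999/29248 ≈ 1.2650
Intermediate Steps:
F(Z) = 8 + Z
(f(-648, -515) - 369342)/(-302168 + 346*F(20)) = (-648 - 369342)/(-302168 + 346*(8 + 20)) = -369990/(-302168 + 346*28) = -369990/(-302168 + 9688) = -369990/(-292480) = -369990*(-1/292480) = 36999/29248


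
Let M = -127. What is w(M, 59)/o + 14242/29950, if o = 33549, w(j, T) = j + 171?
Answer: 239561329/502396275 ≈ 0.47684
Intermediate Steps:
w(j, T) = 171 + j
w(M, 59)/o + 14242/29950 = (171 - 127)/33549 + 14242/29950 = 44*(1/33549) + 14242*(1/29950) = 44/33549 + 7121/14975 = 239561329/502396275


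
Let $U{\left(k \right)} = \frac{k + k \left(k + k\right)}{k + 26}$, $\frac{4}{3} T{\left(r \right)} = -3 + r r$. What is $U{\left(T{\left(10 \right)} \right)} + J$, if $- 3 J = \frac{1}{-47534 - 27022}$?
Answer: $\frac{9535302737}{88348860} \approx 107.93$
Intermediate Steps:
$T{\left(r \right)} = - \frac{9}{4} + \frac{3 r^{2}}{4}$ ($T{\left(r \right)} = \frac{3 \left(-3 + r r\right)}{4} = \frac{3 \left(-3 + r^{2}\right)}{4} = - \frac{9}{4} + \frac{3 r^{2}}{4}$)
$U{\left(k \right)} = \frac{k + 2 k^{2}}{26 + k}$ ($U{\left(k \right)} = \frac{k + k 2 k}{26 + k} = \frac{k + 2 k^{2}}{26 + k}$)
$J = \frac{1}{223668}$ ($J = - \frac{1}{3 \left(-47534 - 27022\right)} = - \frac{1}{3 \left(-74556\right)} = \left(- \frac{1}{3}\right) \left(- \frac{1}{74556}\right) = \frac{1}{223668} \approx 4.4709 \cdot 10^{-6}$)
$U{\left(T{\left(10 \right)} \right)} + J = \frac{\left(- \frac{9}{4} + \frac{3 \cdot 10^{2}}{4}\right) \left(1 + 2 \left(- \frac{9}{4} + \frac{3 \cdot 10^{2}}{4}\right)\right)}{26 - \left(\frac{9}{4} - \frac{3 \cdot 10^{2}}{4}\right)} + \frac{1}{223668} = \frac{\left(- \frac{9}{4} + \frac{3}{4} \cdot 100\right) \left(1 + 2 \left(- \frac{9}{4} + \frac{3}{4} \cdot 100\right)\right)}{26 + \left(- \frac{9}{4} + \frac{3}{4} \cdot 100\right)} + \frac{1}{223668} = \frac{\left(- \frac{9}{4} + 75\right) \left(1 + 2 \left(- \frac{9}{4} + 75\right)\right)}{26 + \left(- \frac{9}{4} + 75\right)} + \frac{1}{223668} = \frac{291 \left(1 + 2 \cdot \frac{291}{4}\right)}{4 \left(26 + \frac{291}{4}\right)} + \frac{1}{223668} = \frac{291 \left(1 + \frac{291}{2}\right)}{4 \cdot \frac{395}{4}} + \frac{1}{223668} = \frac{291}{4} \cdot \frac{4}{395} \cdot \frac{293}{2} + \frac{1}{223668} = \frac{85263}{790} + \frac{1}{223668} = \frac{9535302737}{88348860}$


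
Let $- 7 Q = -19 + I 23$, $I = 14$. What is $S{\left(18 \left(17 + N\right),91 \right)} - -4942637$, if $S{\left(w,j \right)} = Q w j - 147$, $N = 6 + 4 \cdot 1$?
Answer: $3028136$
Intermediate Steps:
$N = 10$ ($N = 6 + 4 = 10$)
$Q = - \frac{303}{7}$ ($Q = - \frac{-19 + 14 \cdot 23}{7} = - \frac{-19 + 322}{7} = \left(- \frac{1}{7}\right) 303 = - \frac{303}{7} \approx -43.286$)
$S{\left(w,j \right)} = -147 - \frac{303 j w}{7}$ ($S{\left(w,j \right)} = - \frac{303 w}{7} j - 147 = - \frac{303 j w}{7} - 147 = -147 - \frac{303 j w}{7}$)
$S{\left(18 \left(17 + N\right),91 \right)} - -4942637 = \left(-147 - 3939 \cdot 18 \left(17 + 10\right)\right) - -4942637 = \left(-147 - 3939 \cdot 18 \cdot 27\right) + 4942637 = \left(-147 - 3939 \cdot 486\right) + 4942637 = \left(-147 - 1914354\right) + 4942637 = -1914501 + 4942637 = 3028136$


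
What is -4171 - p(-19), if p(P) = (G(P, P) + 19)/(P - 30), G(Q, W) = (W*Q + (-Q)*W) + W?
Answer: -4171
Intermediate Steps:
G(Q, W) = W (G(Q, W) = (Q*W - Q*W) + W = 0 + W = W)
p(P) = (19 + P)/(-30 + P) (p(P) = (P + 19)/(P - 30) = (19 + P)/(-30 + P))
-4171 - p(-19) = -4171 - (19 - 19)/(-30 - 19) = -4171 - 0/(-49) = -4171 - (-1)*0/49 = -4171 - 1*0 = -4171 + 0 = -4171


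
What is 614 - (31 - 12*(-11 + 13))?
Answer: 607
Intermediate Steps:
614 - (31 - 12*(-11 + 13)) = 614 - (31 - 12*2) = 614 - (31 - 24) = 614 - 1*7 = 614 - 7 = 607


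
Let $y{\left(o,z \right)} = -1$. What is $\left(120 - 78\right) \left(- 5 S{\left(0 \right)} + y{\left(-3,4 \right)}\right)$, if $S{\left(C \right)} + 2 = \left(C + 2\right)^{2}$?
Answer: $-462$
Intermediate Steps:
$S{\left(C \right)} = -2 + \left(2 + C\right)^{2}$ ($S{\left(C \right)} = -2 + \left(C + 2\right)^{2} = -2 + \left(2 + C\right)^{2}$)
$\left(120 - 78\right) \left(- 5 S{\left(0 \right)} + y{\left(-3,4 \right)}\right) = \left(120 - 78\right) \left(- 5 \left(-2 + \left(2 + 0\right)^{2}\right) - 1\right) = 42 \left(- 5 \left(-2 + 2^{2}\right) - 1\right) = 42 \left(- 5 \left(-2 + 4\right) - 1\right) = 42 \left(\left(-5\right) 2 - 1\right) = 42 \left(-10 - 1\right) = 42 \left(-11\right) = -462$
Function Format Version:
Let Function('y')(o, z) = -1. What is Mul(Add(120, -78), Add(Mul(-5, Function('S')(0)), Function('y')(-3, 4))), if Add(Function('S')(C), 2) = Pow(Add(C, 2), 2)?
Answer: -462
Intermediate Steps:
Function('S')(C) = Add(-2, Pow(Add(2, C), 2)) (Function('S')(C) = Add(-2, Pow(Add(C, 2), 2)) = Add(-2, Pow(Add(2, C), 2)))
Mul(Add(120, -78), Add(Mul(-5, Function('S')(0)), Function('y')(-3, 4))) = Mul(Add(120, -78), Add(Mul(-5, Add(-2, Pow(Add(2, 0), 2))), -1)) = Mul(42, Add(Mul(-5, Add(-2, Pow(2, 2))), -1)) = Mul(42, Add(Mul(-5, Add(-2, 4)), -1)) = Mul(42, Add(Mul(-5, 2), -1)) = Mul(42, Add(-10, -1)) = Mul(42, -11) = -462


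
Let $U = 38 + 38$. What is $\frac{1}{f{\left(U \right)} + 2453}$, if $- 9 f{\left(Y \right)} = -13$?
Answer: $\frac{9}{22090} \approx 0.00040742$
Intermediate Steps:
$U = 76$
$f{\left(Y \right)} = \frac{13}{9}$ ($f{\left(Y \right)} = \left(- \frac{1}{9}\right) \left(-13\right) = \frac{13}{9}$)
$\frac{1}{f{\left(U \right)} + 2453} = \frac{1}{\frac{13}{9} + 2453} = \frac{1}{\frac{22090}{9}} = \frac{9}{22090}$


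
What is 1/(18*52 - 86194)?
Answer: -1/85258 ≈ -1.1729e-5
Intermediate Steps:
1/(18*52 - 86194) = 1/(936 - 86194) = 1/(-85258) = -1/85258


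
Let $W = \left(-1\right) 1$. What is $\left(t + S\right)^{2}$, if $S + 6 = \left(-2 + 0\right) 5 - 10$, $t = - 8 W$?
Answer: $324$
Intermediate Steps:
$W = -1$
$t = 8$ ($t = \left(-8\right) \left(-1\right) = 8$)
$S = -26$ ($S = -6 + \left(\left(-2 + 0\right) 5 - 10\right) = -6 - 20 = -26$)
$\left(t + S\right)^{2} = \left(8 - 26\right)^{2} = \left(-18\right)^{2} = 324$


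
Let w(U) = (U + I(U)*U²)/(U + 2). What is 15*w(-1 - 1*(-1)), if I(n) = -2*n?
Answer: 0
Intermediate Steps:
w(U) = (U - 2*U³)/(2 + U) (w(U) = (U + (-2*U)*U²)/(U + 2) = (U - 2*U³)/(2 + U))
15*w(-1 - 1*(-1)) = 15*(((-1 - 1*(-1)) - 2*(-1 - 1*(-1))³)/(2 + (-1 - 1*(-1)))) = 15*(((-1 + 1) - 2*(-1 + 1)³)/(2 + (-1 + 1))) = 15*((0 - 2*0³)/(2 + 0)) = 15*((0 - 2*0)/2) = 15*((0 + 0)/2) = 15*((½)*0) = 15*0 = 0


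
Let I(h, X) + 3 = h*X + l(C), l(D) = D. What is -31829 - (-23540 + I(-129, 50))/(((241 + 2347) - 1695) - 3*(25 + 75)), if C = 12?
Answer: -18844616/593 ≈ -31778.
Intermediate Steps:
I(h, X) = 9 + X*h (I(h, X) = -3 + (h*X + 12) = -3 + (X*h + 12) = -3 + (12 + X*h) = 9 + X*h)
-31829 - (-23540 + I(-129, 50))/(((241 + 2347) - 1695) - 3*(25 + 75)) = -31829 - (-23540 + (9 + 50*(-129)))/(((241 + 2347) - 1695) - 3*(25 + 75)) = -31829 - (-23540 + (9 - 6450))/((2588 - 1695) - 3*100) = -31829 - (-23540 - 6441)/(893 - 300) = -31829 - (-29981)/593 = -31829 - 1*(-29981/593) = -31829 + 29981/593 = -18844616/593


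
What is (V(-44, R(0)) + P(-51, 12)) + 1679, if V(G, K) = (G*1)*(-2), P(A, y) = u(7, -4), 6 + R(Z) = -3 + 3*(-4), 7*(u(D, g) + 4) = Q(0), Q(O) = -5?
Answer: 12336/7 ≈ 1762.3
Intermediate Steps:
u(D, g) = -33/7 (u(D, g) = -4 + (⅐)*(-5) = -4 - 5/7 = -33/7)
R(Z) = -21 (R(Z) = -6 + (-3 + 3*(-4)) = -6 + (-3 - 12) = -6 - 15 = -21)
P(A, y) = -33/7
V(G, K) = -2*G (V(G, K) = G*(-2) = -2*G)
(V(-44, R(0)) + P(-51, 12)) + 1679 = (-2*(-44) - 33/7) + 1679 = (88 - 33/7) + 1679 = 583/7 + 1679 = 12336/7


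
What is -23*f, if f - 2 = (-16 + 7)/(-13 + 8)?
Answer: -437/5 ≈ -87.400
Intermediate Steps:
f = 19/5 (f = 2 + (-16 + 7)/(-13 + 8) = 2 - 9/(-5) = 2 - 9*(-⅕) = 2 + 9/5 = 19/5 ≈ 3.8000)
-23*f = -23*19/5 = -437/5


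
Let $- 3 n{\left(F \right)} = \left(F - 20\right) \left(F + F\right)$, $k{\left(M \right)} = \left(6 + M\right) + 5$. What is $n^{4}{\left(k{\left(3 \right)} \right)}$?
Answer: $9834496$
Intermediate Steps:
$k{\left(M \right)} = 11 + M$
$n{\left(F \right)} = - \frac{2 F \left(-20 + F\right)}{3}$ ($n{\left(F \right)} = - \frac{\left(F - 20\right) \left(F + F\right)}{3} = - \frac{\left(F - 20\right) 2 F}{3} = - \frac{\left(-20 + F\right) 2 F}{3} = - \frac{2 F \left(-20 + F\right)}{3}$)
$n^{4}{\left(k{\left(3 \right)} \right)} = \left(\frac{2 \left(11 + 3\right) \left(20 - \left(11 + 3\right)\right)}{3}\right)^{4} = \left(\frac{2}{3} \cdot 14 \left(20 - 14\right)\right)^{4} = \left(\frac{2}{3} \cdot 14 \cdot 6\right)^{4} = 56^{4} = 9834496$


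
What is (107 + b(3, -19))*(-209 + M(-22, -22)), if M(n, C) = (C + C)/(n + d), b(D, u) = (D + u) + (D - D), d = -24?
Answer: -435435/23 ≈ -18932.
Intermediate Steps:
b(D, u) = D + u (b(D, u) = (D + u) + 0 = D + u)
M(n, C) = 2*C/(-24 + n) (M(n, C) = (C + C)/(n - 24) = (2*C)/(-24 + n) = 2*C/(-24 + n))
(107 + b(3, -19))*(-209 + M(-22, -22)) = (107 + (3 - 19))*(-209 + 2*(-22)/(-24 - 22)) = (107 - 16)*(-209 + 2*(-22)/(-46)) = 91*(-209 + 2*(-22)*(-1/46)) = 91*(-209 + 22/23) = 91*(-4785/23) = -435435/23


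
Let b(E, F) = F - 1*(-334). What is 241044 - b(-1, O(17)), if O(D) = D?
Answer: 240693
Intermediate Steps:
b(E, F) = 334 + F (b(E, F) = F + 334 = 334 + F)
241044 - b(-1, O(17)) = 241044 - (334 + 17) = 241044 - 1*351 = 241044 - 351 = 240693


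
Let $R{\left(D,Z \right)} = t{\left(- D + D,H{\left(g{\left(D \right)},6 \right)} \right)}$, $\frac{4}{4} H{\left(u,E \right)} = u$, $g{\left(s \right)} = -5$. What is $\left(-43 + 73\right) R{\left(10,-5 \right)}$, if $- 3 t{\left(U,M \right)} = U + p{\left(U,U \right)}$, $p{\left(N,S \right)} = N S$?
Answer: $0$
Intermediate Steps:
$H{\left(u,E \right)} = u$
$t{\left(U,M \right)} = - \frac{U}{3} - \frac{U^{2}}{3}$ ($t{\left(U,M \right)} = - \frac{U + U U}{3} = - \frac{U + U^{2}}{3} = - \frac{U}{3} - \frac{U^{2}}{3}$)
$R{\left(D,Z \right)} = 0$ ($R{\left(D,Z \right)} = \frac{\left(- D + D\right) \left(-1 - \left(- D + D\right)\right)}{3} = \frac{1}{3} \cdot 0 \left(-1 - 0\right) = \frac{1}{3} \cdot 0 \left(-1 + 0\right) = \frac{1}{3} \cdot 0 \left(-1\right) = 0$)
$\left(-43 + 73\right) R{\left(10,-5 \right)} = \left(-43 + 73\right) 0 = 30 \cdot 0 = 0$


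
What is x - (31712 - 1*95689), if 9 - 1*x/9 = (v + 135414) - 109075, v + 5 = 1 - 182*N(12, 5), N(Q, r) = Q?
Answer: -153301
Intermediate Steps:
v = -2188 (v = -5 + (1 - 182*12) = -5 + (1 - 2184) = -5 - 2183 = -2188)
x = -217278 (x = 81 - 9*((-2188 + 135414) - 109075) = 81 - 9*(133226 - 109075) = 81 - 9*24151 = 81 - 217359 = -217278)
x - (31712 - 1*95689) = -217278 - (31712 - 1*95689) = -217278 - (31712 - 95689) = -217278 - 1*(-63977) = -217278 + 63977 = -153301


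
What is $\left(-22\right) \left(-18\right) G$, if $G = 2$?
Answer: $792$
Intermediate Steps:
$\left(-22\right) \left(-18\right) G = \left(-22\right) \left(-18\right) 2 = 396 \cdot 2 = 792$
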